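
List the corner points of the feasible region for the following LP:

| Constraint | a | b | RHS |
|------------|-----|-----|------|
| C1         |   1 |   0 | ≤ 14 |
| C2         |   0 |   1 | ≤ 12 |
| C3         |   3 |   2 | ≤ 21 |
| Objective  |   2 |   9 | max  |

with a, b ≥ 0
Each vertex is the intersection of two constraint boundaries that also satisfies all remaining constraints:
  a = 0 and b = 0 → (0, 0)
  3a + 2b = 21 and b = 0 → (7, 0)
  3a + 2b = 21 and a = 0 → (0, 10.5)

Vertices: (0, 0), (7, 0), (0, 10.5)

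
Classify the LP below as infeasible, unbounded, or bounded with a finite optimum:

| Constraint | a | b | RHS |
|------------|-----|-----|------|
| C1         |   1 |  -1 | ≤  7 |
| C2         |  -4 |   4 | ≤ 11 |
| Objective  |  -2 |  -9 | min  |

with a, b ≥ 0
Feasible point: (0, 0) satisfies every constraint, so the LP is feasible.
Direction d = (1, 1): for each constraint row a, a·d ≤ 0 —
  (1)(1) + (-1)(1) = 0 ≤ 0
  (-4)(1) + (4)(1) = 0 ≤ 0
and d ≥ 0, so (0, 0) + t·d stays feasible for every t ≥ 0. Along this ray z = -2a - 9b changes by -11 per unit t, so z → −∞.

Unbounded — the objective can decrease without bound over the feasible region.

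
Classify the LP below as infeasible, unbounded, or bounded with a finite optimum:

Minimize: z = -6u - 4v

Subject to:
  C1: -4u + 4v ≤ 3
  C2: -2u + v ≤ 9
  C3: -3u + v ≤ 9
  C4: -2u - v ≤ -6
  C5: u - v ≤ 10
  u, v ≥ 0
Feasible point: (3, 0) satisfies every constraint, so the LP is feasible.
Direction d = (1, 1): for each constraint row a, a·d ≤ 0 —
  (-4)(1) + (4)(1) = 0 ≤ 0
  (-2)(1) + (1)(1) = -1 ≤ 0
  (-3)(1) + (1)(1) = -2 ≤ 0
  (-2)(1) + (-1)(1) = -3 ≤ 0
  (1)(1) + (-1)(1) = 0 ≤ 0
and d ≥ 0, so (3, 0) + t·d stays feasible for every t ≥ 0. Along this ray z = -6u - 4v changes by -10 per unit t, so z → −∞.

The LP is unbounded; z can be made arbitrarily small.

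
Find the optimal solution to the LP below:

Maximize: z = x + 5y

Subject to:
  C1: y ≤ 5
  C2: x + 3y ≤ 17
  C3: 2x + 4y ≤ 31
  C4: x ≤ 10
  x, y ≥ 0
Each vertex is the intersection of two constraint boundaries that also satisfies all remaining constraints:
  x = 0 and y = 0 → (0, 0)
  x = 10 and y = 0 → (10, 0)
  x + 3y = 17 and x = 10 → (10, 2.333)
  y = 5 and x + 3y = 17 → (2, 5)
  y = 5 and x = 0 → (0, 5)

Evaluating z = x + 5y at each vertex:
  (0, 0): z = 0
  (10, 0): z = 10
  (10, 2.333): z = 21.67
  (2, 5): z = 27
  (0, 5): z = 25

The maximum is at (2, 5) with z = 27.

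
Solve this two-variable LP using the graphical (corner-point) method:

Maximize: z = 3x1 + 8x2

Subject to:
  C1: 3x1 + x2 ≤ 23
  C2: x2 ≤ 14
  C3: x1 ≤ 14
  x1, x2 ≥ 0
x1 = 3, x2 = 14, z = 121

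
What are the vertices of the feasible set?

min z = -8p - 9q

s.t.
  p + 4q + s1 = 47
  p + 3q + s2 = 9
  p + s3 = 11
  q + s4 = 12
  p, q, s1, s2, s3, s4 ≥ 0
Each vertex is the intersection of two constraint boundaries that also satisfies all remaining constraints:
  p = 0 and q = 0 → (0, 0)
  p + 3q = 9 and q = 0 → (9, 0)
  p + 3q = 9 and p = 0 → (0, 3)

Vertices: (0, 0), (9, 0), (0, 3)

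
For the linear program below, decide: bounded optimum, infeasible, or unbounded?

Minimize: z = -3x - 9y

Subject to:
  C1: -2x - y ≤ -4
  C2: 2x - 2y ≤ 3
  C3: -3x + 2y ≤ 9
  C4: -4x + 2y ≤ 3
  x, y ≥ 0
Feasible point: (1, 2) satisfies every constraint, so the LP is feasible.
Direction d = (1, 1): for each constraint row a, a·d ≤ 0 —
  (-2)(1) + (-1)(1) = -3 ≤ 0
  (2)(1) + (-2)(1) = 0 ≤ 0
  (-3)(1) + (2)(1) = -1 ≤ 0
  (-4)(1) + (2)(1) = -2 ≤ 0
and d ≥ 0, so (1, 2) + t·d stays feasible for every t ≥ 0. Along this ray z = -3x - 9y changes by -12 per unit t, so z → −∞.

Unbounded: there is a feasible ray along which z → −∞.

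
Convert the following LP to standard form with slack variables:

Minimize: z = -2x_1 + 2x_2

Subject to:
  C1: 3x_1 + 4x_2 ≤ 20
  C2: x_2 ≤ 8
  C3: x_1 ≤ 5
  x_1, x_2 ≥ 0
min z = -2x_1 + 2x_2

s.t.
  3x_1 + 4x_2 + s1 = 20
  x_2 + s2 = 8
  x_1 + s3 = 5
  x_1, x_2, s1, s2, s3 ≥ 0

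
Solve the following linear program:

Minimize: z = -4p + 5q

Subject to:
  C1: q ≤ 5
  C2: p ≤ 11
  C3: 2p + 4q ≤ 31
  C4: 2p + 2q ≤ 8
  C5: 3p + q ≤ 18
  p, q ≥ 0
p = 4, q = 0, z = -16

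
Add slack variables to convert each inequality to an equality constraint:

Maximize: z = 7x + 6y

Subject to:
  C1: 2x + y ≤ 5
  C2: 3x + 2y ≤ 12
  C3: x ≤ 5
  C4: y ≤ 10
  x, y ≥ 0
max z = 7x + 6y

s.t.
  2x + y + s1 = 5
  3x + 2y + s2 = 12
  x + s3 = 5
  y + s4 = 10
  x, y, s1, s2, s3, s4 ≥ 0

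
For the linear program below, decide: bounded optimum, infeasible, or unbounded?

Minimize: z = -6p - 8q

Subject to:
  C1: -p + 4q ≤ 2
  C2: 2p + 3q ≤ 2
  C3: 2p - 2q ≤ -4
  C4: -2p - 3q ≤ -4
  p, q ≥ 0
C2 requires 2p + 3q ≤ 2, while C4 (-2p - 3q ≤ -4) is equivalent to 2p + 3q ≥ 4. Together they would need 4 ≤ 2p + 3q ≤ 2, which is impossible since 4 > 2. No point satisfies all constraints.

Infeasible — the constraint set is empty.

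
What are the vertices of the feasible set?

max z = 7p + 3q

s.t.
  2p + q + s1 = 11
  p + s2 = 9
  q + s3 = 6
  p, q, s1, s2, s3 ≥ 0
Each vertex is the intersection of two constraint boundaries that also satisfies all remaining constraints:
  p = 0 and q = 0 → (0, 0)
  2p + q = 11 and q = 0 → (5.5, 0)
  2p + q = 11 and q = 6 → (2.5, 6)
  q = 6 and p = 0 → (0, 6)

Vertices: (0, 0), (5.5, 0), (2.5, 6), (0, 6)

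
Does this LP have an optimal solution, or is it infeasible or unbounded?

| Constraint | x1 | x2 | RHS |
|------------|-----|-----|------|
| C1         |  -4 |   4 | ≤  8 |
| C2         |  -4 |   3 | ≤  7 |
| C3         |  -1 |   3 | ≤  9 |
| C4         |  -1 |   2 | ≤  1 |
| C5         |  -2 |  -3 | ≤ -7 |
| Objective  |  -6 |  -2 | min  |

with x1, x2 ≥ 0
Feasible point: (2, 1) satisfies every constraint, so the LP is feasible.
Direction d = (1, 0): for each constraint row a, a·d ≤ 0 —
  (-4)(1) + (4)(0) = -4 ≤ 0
  (-4)(1) + (3)(0) = -4 ≤ 0
  (-1)(1) + (3)(0) = -1 ≤ 0
  (-1)(1) + (2)(0) = -1 ≤ 0
  (-2)(1) + (-3)(0) = -2 ≤ 0
and d ≥ 0, so (2, 1) + t·d stays feasible for every t ≥ 0. Along this ray z = -6x1 - 2x2 changes by -6 per unit t, so z → −∞.

The LP is unbounded; z can be made arbitrarily small.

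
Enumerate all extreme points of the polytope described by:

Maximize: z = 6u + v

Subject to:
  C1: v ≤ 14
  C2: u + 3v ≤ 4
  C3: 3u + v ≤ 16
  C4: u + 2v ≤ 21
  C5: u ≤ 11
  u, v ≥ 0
Each vertex is the intersection of two constraint boundaries that also satisfies all remaining constraints:
  u = 0 and v = 0 → (0, 0)
  u + 3v = 4 and v = 0 → (4, 0)
  u + 3v = 4 and u = 0 → (0, 1.333)

Vertices: (0, 0), (4, 0), (0, 1.333)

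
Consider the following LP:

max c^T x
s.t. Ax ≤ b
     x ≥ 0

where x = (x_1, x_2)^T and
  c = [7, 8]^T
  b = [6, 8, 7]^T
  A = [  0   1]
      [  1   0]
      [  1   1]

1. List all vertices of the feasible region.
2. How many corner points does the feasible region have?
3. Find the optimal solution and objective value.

1. (0, 0), (7, 0), (1, 6), (0, 6)
2. 4
3. x_1 = 1, x_2 = 6, z = 55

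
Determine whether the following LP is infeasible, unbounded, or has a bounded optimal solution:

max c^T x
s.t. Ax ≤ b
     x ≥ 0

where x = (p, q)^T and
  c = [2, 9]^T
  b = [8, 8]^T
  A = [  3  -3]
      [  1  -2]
Feasible point: (0, 0) satisfies every constraint, so the LP is feasible.
Direction d = (0, 1): for each constraint row a, a·d ≤ 0 —
  (3)(0) + (-3)(1) = -3 ≤ 0
  (1)(0) + (-2)(1) = -2 ≤ 0
and d ≥ 0, so (0, 0) + t·d stays feasible for every t ≥ 0. Along this ray z = 2p + 9q changes by 9 per unit t, so z → +∞.

The LP is unbounded; z can be made arbitrarily large.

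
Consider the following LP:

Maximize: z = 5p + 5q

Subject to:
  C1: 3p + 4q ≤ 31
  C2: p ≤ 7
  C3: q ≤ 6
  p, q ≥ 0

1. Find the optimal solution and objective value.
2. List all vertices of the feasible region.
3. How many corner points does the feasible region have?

1. p = 7, q = 2.5, z = 47.5
2. (0, 0), (7, 0), (7, 2.5), (2.333, 6), (0, 6)
3. 5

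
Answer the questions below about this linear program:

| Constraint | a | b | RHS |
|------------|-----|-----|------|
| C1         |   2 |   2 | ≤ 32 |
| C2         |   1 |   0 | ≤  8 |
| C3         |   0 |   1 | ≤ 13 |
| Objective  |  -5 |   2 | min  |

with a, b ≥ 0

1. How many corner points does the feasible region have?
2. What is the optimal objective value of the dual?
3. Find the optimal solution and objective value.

1. 5
2. -40 (by strong duality, equal to the primal optimum)
3. a = 8, b = 0, z = -40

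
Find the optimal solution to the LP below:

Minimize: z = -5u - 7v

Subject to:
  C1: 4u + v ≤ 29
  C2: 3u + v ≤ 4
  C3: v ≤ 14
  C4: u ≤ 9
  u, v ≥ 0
Each vertex is the intersection of two constraint boundaries that also satisfies all remaining constraints:
  u = 0 and v = 0 → (0, 0)
  3u + v = 4 and v = 0 → (1.333, 0)
  3u + v = 4 and u = 0 → (0, 4)

Evaluating z = -5u - 7v at each vertex:
  (0, 0): z = 0
  (1.333, 0): z = -6.667
  (0, 4): z = -28

The minimum is at (0, 4) with z = -28.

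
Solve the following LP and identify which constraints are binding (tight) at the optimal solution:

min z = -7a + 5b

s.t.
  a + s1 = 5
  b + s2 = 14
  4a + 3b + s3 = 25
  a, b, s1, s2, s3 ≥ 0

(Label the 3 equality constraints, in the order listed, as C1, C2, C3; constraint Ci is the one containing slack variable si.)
Optimal: a = 5, b = 0
Slack at optimum:
  C1: slack = 0 (binding)
  C2: slack = 14
  C3: slack = 5
  a ≥ 0: a = 5
  b ≥ 0: b = 0 (binding)
Binding constraints: C1, b ≥ 0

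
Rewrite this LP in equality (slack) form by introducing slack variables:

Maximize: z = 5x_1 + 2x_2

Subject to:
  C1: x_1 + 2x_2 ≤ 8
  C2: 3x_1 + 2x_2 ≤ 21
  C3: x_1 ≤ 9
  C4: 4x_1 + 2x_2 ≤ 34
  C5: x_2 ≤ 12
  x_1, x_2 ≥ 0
max z = 5x_1 + 2x_2

s.t.
  x_1 + 2x_2 + s1 = 8
  3x_1 + 2x_2 + s2 = 21
  x_1 + s3 = 9
  4x_1 + 2x_2 + s4 = 34
  x_2 + s5 = 12
  x_1, x_2, s1, s2, s3, s4, s5 ≥ 0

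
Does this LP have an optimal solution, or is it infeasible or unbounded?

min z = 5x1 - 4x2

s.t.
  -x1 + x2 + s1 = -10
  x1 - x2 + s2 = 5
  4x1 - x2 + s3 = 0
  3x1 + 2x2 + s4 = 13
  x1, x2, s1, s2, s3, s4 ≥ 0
The row x1 - x2 + s2 = 5 with s2 ≥ 0 requires x1 - x2 ≤ 5, while the row -x1 + x2 + s1 = -10 with s1 ≥ 0 is equivalent to x1 - x2 ≥ 10. Together they would need 10 ≤ x1 - x2 ≤ 5, which is impossible since 10 > 5. No point satisfies all constraints.

Infeasible — the constraint set is empty.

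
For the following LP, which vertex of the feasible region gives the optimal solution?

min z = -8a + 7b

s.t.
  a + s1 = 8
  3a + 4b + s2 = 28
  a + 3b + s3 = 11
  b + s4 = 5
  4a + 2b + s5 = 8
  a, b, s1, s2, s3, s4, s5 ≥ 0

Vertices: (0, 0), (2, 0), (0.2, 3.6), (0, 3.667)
Evaluating z = -8a + 7b at each vertex:
  (0, 0): z = 0
  (2, 0): z = -16
  (0.2, 3.6): z = 23.6
  (0, 3.667): z = 25.67

The smallest value is z = -16, attained at (2, 0).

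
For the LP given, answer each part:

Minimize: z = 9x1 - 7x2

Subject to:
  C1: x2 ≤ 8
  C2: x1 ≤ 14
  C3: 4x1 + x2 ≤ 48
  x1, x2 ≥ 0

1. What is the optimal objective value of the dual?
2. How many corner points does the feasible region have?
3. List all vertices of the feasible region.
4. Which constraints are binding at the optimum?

1. -56 (by strong duality, equal to the primal optimum)
2. 4
3. (0, 0), (12, 0), (10, 8), (0, 8)
4. C1, x1 ≥ 0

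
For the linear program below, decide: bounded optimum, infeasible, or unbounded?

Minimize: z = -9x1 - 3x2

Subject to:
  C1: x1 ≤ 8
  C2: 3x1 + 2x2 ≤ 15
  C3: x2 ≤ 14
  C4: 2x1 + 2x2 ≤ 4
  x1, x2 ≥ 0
The point (2, 0) satisfies every constraint, so the LP is feasible; the constraints give x1 ≤ 8 and x2 ≤ 14, which with x1, x2 ≥ 0 keep the feasible region inside a bounded box. A feasible, bounded LP attains a finite optimum at a vertex.

Evaluating z = -9x1 - 3x2 at each vertex:
  (0, 0): z = 0
  (2, 0): z = -18
  (0, 2): z = -6

Bounded optimum: z* = -18 at (2, 0).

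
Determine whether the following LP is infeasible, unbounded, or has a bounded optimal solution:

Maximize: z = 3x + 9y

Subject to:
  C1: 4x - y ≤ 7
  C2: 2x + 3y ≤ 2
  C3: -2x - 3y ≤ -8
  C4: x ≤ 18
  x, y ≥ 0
C2 requires 2x + 3y ≤ 2, while C3 (-2x - 3y ≤ -8) is equivalent to 2x + 3y ≥ 8. Together they would need 8 ≤ 2x + 3y ≤ 2, which is impossible since 8 > 2. No point satisfies all constraints.

Infeasible: no point satisfies all constraints simultaneously.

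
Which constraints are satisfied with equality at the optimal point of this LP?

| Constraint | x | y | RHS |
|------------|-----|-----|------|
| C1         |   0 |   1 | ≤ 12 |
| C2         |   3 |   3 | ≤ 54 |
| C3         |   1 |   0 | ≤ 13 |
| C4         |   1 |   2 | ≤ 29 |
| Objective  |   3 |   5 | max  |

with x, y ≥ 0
Optimal: x = 7, y = 11
Slack at optimum:
  C1: slack = 1
  C2: slack = 0 (binding)
  C3: slack = 6
  C4: slack = 0 (binding)
  x ≥ 0: x = 7
  y ≥ 0: y = 11
Binding constraints: C2, C4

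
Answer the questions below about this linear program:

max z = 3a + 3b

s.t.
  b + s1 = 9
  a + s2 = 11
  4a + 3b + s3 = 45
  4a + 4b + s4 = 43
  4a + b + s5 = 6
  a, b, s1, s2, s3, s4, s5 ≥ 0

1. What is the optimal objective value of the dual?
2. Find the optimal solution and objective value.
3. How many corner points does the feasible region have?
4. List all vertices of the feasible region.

1. 18 (by strong duality, equal to the primal optimum)
2. a = 0, b = 6, z = 18
3. 3
4. (0, 0), (1.5, 0), (0, 6)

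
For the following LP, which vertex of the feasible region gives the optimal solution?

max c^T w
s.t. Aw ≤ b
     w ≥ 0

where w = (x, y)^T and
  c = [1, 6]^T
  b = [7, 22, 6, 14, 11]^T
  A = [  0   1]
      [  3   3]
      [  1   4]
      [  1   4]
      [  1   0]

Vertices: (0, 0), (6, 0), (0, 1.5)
Evaluating z = x + 6y at each vertex:
  (0, 0): z = 0
  (6, 0): z = 6
  (0, 1.5): z = 9

The largest value is z = 9, attained at (0, 1.5).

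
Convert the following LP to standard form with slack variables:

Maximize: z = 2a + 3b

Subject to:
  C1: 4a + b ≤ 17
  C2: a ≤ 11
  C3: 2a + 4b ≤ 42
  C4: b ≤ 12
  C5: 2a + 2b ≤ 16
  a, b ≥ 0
max z = 2a + 3b

s.t.
  4a + b + s1 = 17
  a + s2 = 11
  2a + 4b + s3 = 42
  b + s4 = 12
  2a + 2b + s5 = 16
  a, b, s1, s2, s3, s4, s5 ≥ 0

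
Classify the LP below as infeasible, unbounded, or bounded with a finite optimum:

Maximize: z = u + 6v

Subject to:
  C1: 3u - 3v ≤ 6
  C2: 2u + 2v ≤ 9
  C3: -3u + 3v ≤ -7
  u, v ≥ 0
C1 requires 3u - 3v ≤ 6, while C3 (-3u + 3v ≤ -7) is equivalent to 3u - 3v ≥ 7. Together they would need 7 ≤ 3u - 3v ≤ 6, which is impossible since 7 > 6. No point satisfies all constraints.

The feasible region is empty; the LP is infeasible.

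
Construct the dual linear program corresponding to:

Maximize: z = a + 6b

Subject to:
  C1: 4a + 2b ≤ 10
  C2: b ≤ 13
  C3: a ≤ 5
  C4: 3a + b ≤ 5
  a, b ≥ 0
Minimize: z = 10y1 + 13y2 + 5y3 + 5y4

Subject to:
  C1: -4y1 - y3 - 3y4 ≤ -1
  C2: -2y1 - y2 - y4 ≤ -6
  y1, y2, y3, y4 ≥ 0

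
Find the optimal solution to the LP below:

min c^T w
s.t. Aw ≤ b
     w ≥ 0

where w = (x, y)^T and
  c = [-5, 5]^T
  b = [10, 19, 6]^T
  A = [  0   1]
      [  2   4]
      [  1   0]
x = 6, y = 0, z = -30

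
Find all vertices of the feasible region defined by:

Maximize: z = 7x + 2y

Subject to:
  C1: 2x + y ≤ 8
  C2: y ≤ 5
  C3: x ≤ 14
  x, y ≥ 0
Each vertex is the intersection of two constraint boundaries that also satisfies all remaining constraints:
  x = 0 and y = 0 → (0, 0)
  2x + y = 8 and y = 0 → (4, 0)
  2x + y = 8 and y = 5 → (1.5, 5)
  y = 5 and x = 0 → (0, 5)

Vertices: (0, 0), (4, 0), (1.5, 5), (0, 5)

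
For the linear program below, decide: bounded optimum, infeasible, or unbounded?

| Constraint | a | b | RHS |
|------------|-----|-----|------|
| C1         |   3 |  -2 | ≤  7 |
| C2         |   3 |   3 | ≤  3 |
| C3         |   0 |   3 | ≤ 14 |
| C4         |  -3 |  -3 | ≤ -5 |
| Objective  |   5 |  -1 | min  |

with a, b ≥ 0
C2 requires 3a + 3b ≤ 3, while C4 (-3a - 3b ≤ -5) is equivalent to 3a + 3b ≥ 5. Together they would need 5 ≤ 3a + 3b ≤ 3, which is impossible since 5 > 3. No point satisfies all constraints.

Infeasible — the constraint set is empty.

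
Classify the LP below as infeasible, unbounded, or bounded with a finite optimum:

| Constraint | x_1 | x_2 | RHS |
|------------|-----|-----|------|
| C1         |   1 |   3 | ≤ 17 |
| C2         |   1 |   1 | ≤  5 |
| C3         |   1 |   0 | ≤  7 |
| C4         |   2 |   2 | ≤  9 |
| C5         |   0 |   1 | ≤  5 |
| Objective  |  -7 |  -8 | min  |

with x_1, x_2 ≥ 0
The point (0, 4.5) satisfies every constraint, so the LP is feasible; the constraints give x_1 ≤ 7 and x_2 ≤ 5, which with x_1, x_2 ≥ 0 keep the feasible region inside a bounded box. A feasible, bounded LP attains a finite optimum at a vertex.

Evaluating z = -7x_1 - 8x_2 at each vertex:
  (0, 0): z = 0
  (4.5, 0): z = -31.5
  (0, 4.5): z = -36

Feasible with finite optimum z* = -36 at (0, 4.5).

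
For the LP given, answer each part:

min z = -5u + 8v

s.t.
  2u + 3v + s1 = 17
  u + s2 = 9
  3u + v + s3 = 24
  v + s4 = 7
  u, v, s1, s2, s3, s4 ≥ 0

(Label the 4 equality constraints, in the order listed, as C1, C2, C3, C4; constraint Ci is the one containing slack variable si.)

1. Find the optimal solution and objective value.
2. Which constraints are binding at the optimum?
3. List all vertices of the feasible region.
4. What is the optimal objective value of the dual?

1. u = 8, v = 0, z = -40
2. C3, v ≥ 0
3. (0, 0), (8, 0), (7.857, 0.4286), (0, 5.667)
4. -40 (by strong duality, equal to the primal optimum)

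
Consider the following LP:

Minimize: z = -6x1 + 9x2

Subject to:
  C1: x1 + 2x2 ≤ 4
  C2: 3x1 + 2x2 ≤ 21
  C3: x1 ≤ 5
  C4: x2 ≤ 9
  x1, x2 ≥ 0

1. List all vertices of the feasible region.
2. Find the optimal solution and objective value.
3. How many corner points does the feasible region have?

1. (0, 0), (4, 0), (0, 2)
2. x1 = 4, x2 = 0, z = -24
3. 3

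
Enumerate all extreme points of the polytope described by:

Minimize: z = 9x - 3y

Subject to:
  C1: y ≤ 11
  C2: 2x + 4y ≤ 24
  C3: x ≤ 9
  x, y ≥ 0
Each vertex is the intersection of two constraint boundaries that also satisfies all remaining constraints:
  x = 0 and y = 0 → (0, 0)
  x = 9 and y = 0 → (9, 0)
  2x + 4y = 24 and x = 9 → (9, 1.5)
  2x + 4y = 24 and x = 0 → (0, 6)

Vertices: (0, 0), (9, 0), (9, 1.5), (0, 6)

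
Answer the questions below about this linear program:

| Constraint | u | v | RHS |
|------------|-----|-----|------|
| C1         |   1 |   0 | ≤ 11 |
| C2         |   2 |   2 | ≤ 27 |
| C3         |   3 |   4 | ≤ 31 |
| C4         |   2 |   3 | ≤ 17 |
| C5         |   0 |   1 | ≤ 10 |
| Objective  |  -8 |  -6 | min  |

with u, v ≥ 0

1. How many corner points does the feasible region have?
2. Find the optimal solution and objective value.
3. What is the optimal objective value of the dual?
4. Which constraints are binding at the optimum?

1. 3
2. u = 8.5, v = 0, z = -68
3. -68 (by strong duality, equal to the primal optimum)
4. C4, v ≥ 0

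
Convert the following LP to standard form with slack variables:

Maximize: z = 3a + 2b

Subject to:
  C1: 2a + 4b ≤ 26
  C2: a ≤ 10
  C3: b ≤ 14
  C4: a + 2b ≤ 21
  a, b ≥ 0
max z = 3a + 2b

s.t.
  2a + 4b + s1 = 26
  a + s2 = 10
  b + s3 = 14
  a + 2b + s4 = 21
  a, b, s1, s2, s3, s4 ≥ 0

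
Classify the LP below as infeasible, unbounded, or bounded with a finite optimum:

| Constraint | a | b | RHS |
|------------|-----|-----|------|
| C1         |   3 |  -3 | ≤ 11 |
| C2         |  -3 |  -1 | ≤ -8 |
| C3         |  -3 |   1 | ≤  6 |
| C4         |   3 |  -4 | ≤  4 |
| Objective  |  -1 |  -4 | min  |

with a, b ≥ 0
Feasible point: (2, 2) satisfies every constraint, so the LP is feasible.
Direction d = (1, 1): for each constraint row a, a·d ≤ 0 —
  (3)(1) + (-3)(1) = 0 ≤ 0
  (-3)(1) + (-1)(1) = -4 ≤ 0
  (-3)(1) + (1)(1) = -2 ≤ 0
  (3)(1) + (-4)(1) = -1 ≤ 0
and d ≥ 0, so (2, 2) + t·d stays feasible for every t ≥ 0. Along this ray z = -a - 4b changes by -5 per unit t, so z → −∞.

The LP is unbounded; z can be made arbitrarily small.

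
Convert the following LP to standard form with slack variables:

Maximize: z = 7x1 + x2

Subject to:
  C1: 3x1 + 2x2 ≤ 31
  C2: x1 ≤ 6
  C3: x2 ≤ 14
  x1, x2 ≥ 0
max z = 7x1 + x2

s.t.
  3x1 + 2x2 + s1 = 31
  x1 + s2 = 6
  x2 + s3 = 14
  x1, x2, s1, s2, s3 ≥ 0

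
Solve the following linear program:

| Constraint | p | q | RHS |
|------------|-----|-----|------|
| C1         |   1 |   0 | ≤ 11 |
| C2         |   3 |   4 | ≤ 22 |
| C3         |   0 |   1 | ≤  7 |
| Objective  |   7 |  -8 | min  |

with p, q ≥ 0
Each vertex is the intersection of two constraint boundaries that also satisfies all remaining constraints:
  p = 0 and q = 0 → (0, 0)
  3p + 4q = 22 and q = 0 → (7.333, 0)
  3p + 4q = 22 and p = 0 → (0, 5.5)

Evaluating z = 7p - 8q at each vertex:
  (0, 0): z = 0
  (7.333, 0): z = 51.33
  (0, 5.5): z = -44

The minimum is at (0, 5.5) with z = -44.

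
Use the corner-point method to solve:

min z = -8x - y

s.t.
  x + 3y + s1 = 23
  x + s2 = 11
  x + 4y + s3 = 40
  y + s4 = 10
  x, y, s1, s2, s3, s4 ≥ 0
Each vertex is the intersection of two constraint boundaries that also satisfies all remaining constraints:
  x = 0 and y = 0 → (0, 0)
  x = 11 and y = 0 → (11, 0)
  x + 3y = 23 and x = 11 → (11, 4)
  x + 3y = 23 and x = 0 → (0, 7.667)

Evaluating z = -8x - y at each vertex:
  (0, 0): z = 0
  (11, 0): z = -88
  (11, 4): z = -92
  (0, 7.667): z = -7.667

The minimum is at (11, 4) with z = -92.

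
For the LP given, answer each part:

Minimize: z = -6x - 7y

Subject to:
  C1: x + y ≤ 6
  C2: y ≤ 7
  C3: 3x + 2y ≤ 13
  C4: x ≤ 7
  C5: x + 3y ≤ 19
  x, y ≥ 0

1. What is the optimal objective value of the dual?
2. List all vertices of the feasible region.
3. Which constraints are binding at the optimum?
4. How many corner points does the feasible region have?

1. -42 (by strong duality, equal to the primal optimum)
2. (0, 0), (4.333, 0), (1, 5), (0, 6)
3. C1, x ≥ 0
4. 4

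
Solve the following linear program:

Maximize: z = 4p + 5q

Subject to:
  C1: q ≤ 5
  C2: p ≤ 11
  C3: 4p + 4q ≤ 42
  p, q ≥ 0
Each vertex is the intersection of two constraint boundaries that also satisfies all remaining constraints:
  p = 0 and q = 0 → (0, 0)
  4p + 4q = 42 and q = 0 → (10.5, 0)
  q = 5 and 4p + 4q = 42 → (5.5, 5)
  q = 5 and p = 0 → (0, 5)

Evaluating z = 4p + 5q at each vertex:
  (0, 0): z = 0
  (10.5, 0): z = 42
  (5.5, 5): z = 47
  (0, 5): z = 25

The maximum is at (5.5, 5) with z = 47.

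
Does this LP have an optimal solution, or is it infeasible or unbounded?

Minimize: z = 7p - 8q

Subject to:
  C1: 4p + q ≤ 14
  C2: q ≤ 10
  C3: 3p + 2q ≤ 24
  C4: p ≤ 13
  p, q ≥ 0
The point (0, 10) satisfies every constraint, so the LP is feasible; the constraints give p ≤ 13 and q ≤ 10, which with p, q ≥ 0 keep the feasible region inside a bounded box. A feasible, bounded LP attains a finite optimum at a vertex.

The LP has an optimal solution: (0, 10) with z = -80.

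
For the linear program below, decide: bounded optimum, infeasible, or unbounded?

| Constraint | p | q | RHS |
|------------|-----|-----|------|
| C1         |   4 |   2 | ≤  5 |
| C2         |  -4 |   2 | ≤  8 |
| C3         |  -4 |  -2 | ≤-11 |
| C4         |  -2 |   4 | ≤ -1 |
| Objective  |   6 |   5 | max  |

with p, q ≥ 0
C1 requires 4p + 2q ≤ 5, while C3 (-4p - 2q ≤ -11) is equivalent to 4p + 2q ≥ 11. Together they would need 11 ≤ 4p + 2q ≤ 5, which is impossible since 11 > 5. No point satisfies all constraints.

The feasible region is empty; the LP is infeasible.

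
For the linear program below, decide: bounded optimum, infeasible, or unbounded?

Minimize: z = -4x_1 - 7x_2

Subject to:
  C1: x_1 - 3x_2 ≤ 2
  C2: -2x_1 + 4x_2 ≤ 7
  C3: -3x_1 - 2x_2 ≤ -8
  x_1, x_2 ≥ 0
Feasible point: (2, 1) satisfies every constraint, so the LP is feasible.
Direction d = (3, 1): for each constraint row a, a·d ≤ 0 —
  (1)(3) + (-3)(1) = 0 ≤ 0
  (-2)(3) + (4)(1) = -2 ≤ 0
  (-3)(3) + (-2)(1) = -11 ≤ 0
and d ≥ 0, so (2, 1) + t·d stays feasible for every t ≥ 0. Along this ray z = -4x_1 - 7x_2 changes by -19 per unit t, so z → −∞.

Unbounded — the objective can decrease without bound over the feasible region.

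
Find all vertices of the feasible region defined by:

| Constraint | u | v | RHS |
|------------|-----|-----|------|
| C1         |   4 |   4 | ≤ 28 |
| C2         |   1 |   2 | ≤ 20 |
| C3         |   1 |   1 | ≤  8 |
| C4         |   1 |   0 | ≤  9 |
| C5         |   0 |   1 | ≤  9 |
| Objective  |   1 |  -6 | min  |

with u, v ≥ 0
Each vertex is the intersection of two constraint boundaries that also satisfies all remaining constraints:
  u = 0 and v = 0 → (0, 0)
  4u + 4v = 28 and v = 0 → (7, 0)
  4u + 4v = 28 and u = 0 → (0, 7)

Vertices: (0, 0), (7, 0), (0, 7)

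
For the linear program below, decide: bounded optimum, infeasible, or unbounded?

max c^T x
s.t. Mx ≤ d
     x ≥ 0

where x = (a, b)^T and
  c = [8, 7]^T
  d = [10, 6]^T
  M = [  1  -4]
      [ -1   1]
Feasible point: (0, 0) satisfies every constraint, so the LP is feasible.
Direction d = (1, 1): for each constraint row a, a·d ≤ 0 —
  (1)(1) + (-4)(1) = -3 ≤ 0
  (-1)(1) + (1)(1) = 0 ≤ 0
and d ≥ 0, so (0, 0) + t·d stays feasible for every t ≥ 0. Along this ray z = 8a + 7b changes by 15 per unit t, so z → +∞.

Unbounded — the objective can increase without bound over the feasible region.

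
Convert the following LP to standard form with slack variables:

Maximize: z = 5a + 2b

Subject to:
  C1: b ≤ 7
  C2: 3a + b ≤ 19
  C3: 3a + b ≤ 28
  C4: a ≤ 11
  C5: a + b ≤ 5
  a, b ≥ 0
max z = 5a + 2b

s.t.
  b + s1 = 7
  3a + b + s2 = 19
  3a + b + s3 = 28
  a + s4 = 11
  a + b + s5 = 5
  a, b, s1, s2, s3, s4, s5 ≥ 0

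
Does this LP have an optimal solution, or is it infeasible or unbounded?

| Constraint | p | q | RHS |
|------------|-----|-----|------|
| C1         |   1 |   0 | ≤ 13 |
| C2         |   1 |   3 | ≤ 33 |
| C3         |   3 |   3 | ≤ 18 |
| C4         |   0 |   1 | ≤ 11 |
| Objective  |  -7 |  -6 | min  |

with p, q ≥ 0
The point (6, 0) satisfies every constraint, so the LP is feasible; the constraints give p ≤ 13 and q ≤ 11, which with p, q ≥ 0 keep the feasible region inside a bounded box. A feasible, bounded LP attains a finite optimum at a vertex.

Evaluating z = -7p - 6q at each vertex:
  (0, 0): z = 0
  (6, 0): z = -42
  (0, 6): z = -36

The LP has an optimal solution: (6, 0) with z = -42.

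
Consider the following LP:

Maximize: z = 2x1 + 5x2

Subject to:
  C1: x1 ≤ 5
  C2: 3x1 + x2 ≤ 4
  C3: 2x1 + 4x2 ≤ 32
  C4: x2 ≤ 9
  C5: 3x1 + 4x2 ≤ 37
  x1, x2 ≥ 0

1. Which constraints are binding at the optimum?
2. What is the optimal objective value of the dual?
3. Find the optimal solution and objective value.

1. C2, x1 ≥ 0
2. 20 (by strong duality, equal to the primal optimum)
3. x1 = 0, x2 = 4, z = 20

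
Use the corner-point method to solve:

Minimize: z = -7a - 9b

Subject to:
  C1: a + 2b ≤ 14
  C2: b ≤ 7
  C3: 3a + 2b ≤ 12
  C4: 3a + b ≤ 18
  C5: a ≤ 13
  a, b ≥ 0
a = 0, b = 6, z = -54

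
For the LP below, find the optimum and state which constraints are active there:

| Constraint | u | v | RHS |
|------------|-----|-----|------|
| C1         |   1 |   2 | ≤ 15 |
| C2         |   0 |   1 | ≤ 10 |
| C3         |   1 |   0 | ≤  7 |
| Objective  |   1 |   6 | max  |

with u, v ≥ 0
Optimal: u = 0, v = 7.5
Slack at optimum:
  C1: slack = 0 (binding)
  C2: slack = 2.5
  C3: slack = 7
  u ≥ 0: u = 0 (binding)
  v ≥ 0: v = 7.5
Binding constraints: C1, u ≥ 0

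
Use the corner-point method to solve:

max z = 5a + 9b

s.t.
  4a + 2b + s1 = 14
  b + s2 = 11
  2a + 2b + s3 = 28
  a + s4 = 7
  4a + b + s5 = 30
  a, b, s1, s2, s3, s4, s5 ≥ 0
Each vertex is the intersection of two constraint boundaries that also satisfies all remaining constraints:
  a = 0 and b = 0 → (0, 0)
  4a + 2b = 14 and b = 0 → (3.5, 0)
  4a + 2b = 14 and a = 0 → (0, 7)

Evaluating z = 5a + 9b at each vertex:
  (0, 0): z = 0
  (3.5, 0): z = 17.5
  (0, 7): z = 63

The maximum is at (0, 7) with z = 63.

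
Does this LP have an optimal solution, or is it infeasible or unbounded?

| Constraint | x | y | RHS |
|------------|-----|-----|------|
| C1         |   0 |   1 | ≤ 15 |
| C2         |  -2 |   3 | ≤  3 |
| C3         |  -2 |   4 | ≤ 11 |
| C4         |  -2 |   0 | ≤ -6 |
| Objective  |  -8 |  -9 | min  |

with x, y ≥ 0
Feasible point: (3, 0) satisfies every constraint, so the LP is feasible.
Direction d = (1, 0): for each constraint row a, a·d ≤ 0 —
  (0)(1) + (1)(0) = 0 ≤ 0
  (-2)(1) + (3)(0) = -2 ≤ 0
  (-2)(1) + (4)(0) = -2 ≤ 0
  (-2)(1) + (0)(0) = -2 ≤ 0
and d ≥ 0, so (3, 0) + t·d stays feasible for every t ≥ 0. Along this ray z = -8x - 9y changes by -8 per unit t, so z → −∞.

Unbounded — the objective can decrease without bound over the feasible region.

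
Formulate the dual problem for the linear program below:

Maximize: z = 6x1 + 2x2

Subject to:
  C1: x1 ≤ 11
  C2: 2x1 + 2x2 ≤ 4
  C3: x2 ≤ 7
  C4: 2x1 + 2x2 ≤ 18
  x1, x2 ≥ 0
Minimize: z = 11y1 + 4y2 + 7y3 + 18y4

Subject to:
  C1: -y1 - 2y2 - 2y4 ≤ -6
  C2: -2y2 - y3 - 2y4 ≤ -2
  y1, y2, y3, y4 ≥ 0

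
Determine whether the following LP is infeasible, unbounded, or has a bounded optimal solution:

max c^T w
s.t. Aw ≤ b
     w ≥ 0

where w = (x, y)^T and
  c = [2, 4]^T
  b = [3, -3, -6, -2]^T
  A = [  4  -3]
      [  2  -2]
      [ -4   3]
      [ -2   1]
One constraint requires 4x - 3y ≤ 3, while the constraint -4x + 3y ≤ -6 is equivalent to 4x - 3y ≥ 6. Together they would need 6 ≤ 4x - 3y ≤ 3, which is impossible since 6 > 3. No point satisfies all constraints.

Infeasible: no point satisfies all constraints simultaneously.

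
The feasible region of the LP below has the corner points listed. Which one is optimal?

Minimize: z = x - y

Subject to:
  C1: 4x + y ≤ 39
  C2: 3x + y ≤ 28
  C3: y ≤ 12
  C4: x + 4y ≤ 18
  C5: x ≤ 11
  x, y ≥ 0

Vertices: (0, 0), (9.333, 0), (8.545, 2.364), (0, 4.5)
Evaluating z = x - y at each vertex:
  (0, 0): z = 0
  (9.333, 0): z = 9.333
  (8.545, 2.364): z = 6.182
  (0, 4.5): z = -4.5

The smallest value is z = -4.5, attained at (0, 4.5).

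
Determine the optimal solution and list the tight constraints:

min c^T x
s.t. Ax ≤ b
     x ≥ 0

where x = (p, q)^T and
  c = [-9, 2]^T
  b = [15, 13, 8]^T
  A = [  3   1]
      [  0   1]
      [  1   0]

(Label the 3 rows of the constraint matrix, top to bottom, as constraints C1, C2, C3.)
Optimal: p = 5, q = 0
Binding: C1, q ≥ 0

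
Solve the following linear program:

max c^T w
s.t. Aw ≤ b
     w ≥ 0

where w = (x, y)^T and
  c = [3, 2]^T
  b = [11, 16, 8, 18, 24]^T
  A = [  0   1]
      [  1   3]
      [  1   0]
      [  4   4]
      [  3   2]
x = 4.5, y = 0, z = 13.5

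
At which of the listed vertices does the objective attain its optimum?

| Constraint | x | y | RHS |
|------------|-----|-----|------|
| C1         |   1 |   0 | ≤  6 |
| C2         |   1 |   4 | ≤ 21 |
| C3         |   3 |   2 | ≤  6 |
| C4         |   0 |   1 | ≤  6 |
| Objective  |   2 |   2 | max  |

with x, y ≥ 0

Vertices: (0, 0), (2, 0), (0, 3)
(0, 3) with z = 6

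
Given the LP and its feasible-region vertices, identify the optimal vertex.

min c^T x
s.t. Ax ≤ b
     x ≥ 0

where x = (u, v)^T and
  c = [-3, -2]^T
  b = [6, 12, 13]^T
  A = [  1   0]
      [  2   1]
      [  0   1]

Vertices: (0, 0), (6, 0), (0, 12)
(0, 12) with z = -24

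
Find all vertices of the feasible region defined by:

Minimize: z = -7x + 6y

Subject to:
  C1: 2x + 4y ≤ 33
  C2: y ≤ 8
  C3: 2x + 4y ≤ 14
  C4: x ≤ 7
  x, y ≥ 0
Each vertex is the intersection of two constraint boundaries that also satisfies all remaining constraints:
  x = 0 and y = 0 → (0, 0)
  2x + 4y = 14 and x = 7 → (7, 0)
  2x + 4y = 14 and x = 0 → (0, 3.5)

Vertices: (0, 0), (7, 0), (0, 3.5)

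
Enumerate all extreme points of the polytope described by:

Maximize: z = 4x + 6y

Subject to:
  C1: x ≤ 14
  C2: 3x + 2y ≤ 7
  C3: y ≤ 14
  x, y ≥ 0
Each vertex is the intersection of two constraint boundaries that also satisfies all remaining constraints:
  x = 0 and y = 0 → (0, 0)
  3x + 2y = 7 and y = 0 → (2.333, 0)
  3x + 2y = 7 and x = 0 → (0, 3.5)

Vertices: (0, 0), (2.333, 0), (0, 3.5)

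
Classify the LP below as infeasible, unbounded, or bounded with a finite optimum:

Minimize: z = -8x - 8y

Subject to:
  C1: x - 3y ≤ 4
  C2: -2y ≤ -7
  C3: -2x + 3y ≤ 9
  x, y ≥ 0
Feasible point: (2, 4) satisfies every constraint, so the LP is feasible.
Direction d = (3, 1): for each constraint row a, a·d ≤ 0 —
  (1)(3) + (-3)(1) = 0 ≤ 0
  (0)(3) + (-2)(1) = -2 ≤ 0
  (-2)(3) + (3)(1) = -3 ≤ 0
and d ≥ 0, so (2, 4) + t·d stays feasible for every t ≥ 0. Along this ray z = -8x - 8y changes by -32 per unit t, so z → −∞.

Unbounded: there is a feasible ray along which z → −∞.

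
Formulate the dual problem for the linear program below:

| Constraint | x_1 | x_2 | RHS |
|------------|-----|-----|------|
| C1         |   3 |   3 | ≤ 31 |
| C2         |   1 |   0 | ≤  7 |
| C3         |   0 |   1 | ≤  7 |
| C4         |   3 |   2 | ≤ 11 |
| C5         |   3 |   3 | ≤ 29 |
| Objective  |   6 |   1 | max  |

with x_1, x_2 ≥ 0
Minimize: z = 31y1 + 7y2 + 7y3 + 11y4 + 29y5

Subject to:
  C1: -3y1 - y2 - 3y4 - 3y5 ≤ -6
  C2: -3y1 - y3 - 2y4 - 3y5 ≤ -1
  y1, y2, y3, y4, y5 ≥ 0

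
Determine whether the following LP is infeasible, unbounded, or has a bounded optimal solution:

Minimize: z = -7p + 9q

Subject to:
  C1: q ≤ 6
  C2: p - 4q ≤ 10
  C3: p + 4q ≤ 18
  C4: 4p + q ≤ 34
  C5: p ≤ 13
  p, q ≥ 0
The point (8.5, 0) satisfies every constraint, so the LP is feasible; the constraints give p ≤ 13 and q ≤ 6, which with p, q ≥ 0 keep the feasible region inside a bounded box. A feasible, bounded LP attains a finite optimum at a vertex.

The LP has an optimal solution: (8.5, 0) with z = -59.5.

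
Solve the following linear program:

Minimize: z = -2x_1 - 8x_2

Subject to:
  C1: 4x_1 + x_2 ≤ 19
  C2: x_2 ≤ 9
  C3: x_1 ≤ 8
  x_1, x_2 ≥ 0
x_1 = 2.5, x_2 = 9, z = -77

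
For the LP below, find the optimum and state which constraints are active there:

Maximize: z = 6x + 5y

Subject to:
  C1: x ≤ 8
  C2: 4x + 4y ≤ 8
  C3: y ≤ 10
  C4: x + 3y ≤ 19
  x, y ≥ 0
Optimal: x = 2, y = 0
Binding: C2, y ≥ 0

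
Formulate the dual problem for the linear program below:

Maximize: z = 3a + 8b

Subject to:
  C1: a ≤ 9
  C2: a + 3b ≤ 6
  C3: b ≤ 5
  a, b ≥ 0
Minimize: z = 9y1 + 6y2 + 5y3

Subject to:
  C1: -y1 - y2 ≤ -3
  C2: -3y2 - y3 ≤ -8
  y1, y2, y3 ≥ 0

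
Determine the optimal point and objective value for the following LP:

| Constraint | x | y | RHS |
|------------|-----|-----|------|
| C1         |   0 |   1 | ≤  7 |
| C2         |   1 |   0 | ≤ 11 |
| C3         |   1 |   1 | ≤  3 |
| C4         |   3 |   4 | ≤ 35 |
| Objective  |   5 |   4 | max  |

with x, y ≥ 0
Each vertex is the intersection of two constraint boundaries that also satisfies all remaining constraints:
  x = 0 and y = 0 → (0, 0)
  x + y = 3 and y = 0 → (3, 0)
  x + y = 3 and x = 0 → (0, 3)

Evaluating z = 5x + 4y at each vertex:
  (0, 0): z = 0
  (3, 0): z = 15
  (0, 3): z = 12

The maximum is at (3, 0) with z = 15.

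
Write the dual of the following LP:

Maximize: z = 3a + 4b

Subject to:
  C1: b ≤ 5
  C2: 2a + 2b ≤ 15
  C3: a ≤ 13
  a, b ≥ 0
Minimize: z = 5y1 + 15y2 + 13y3

Subject to:
  C1: -2y2 - y3 ≤ -3
  C2: -y1 - 2y2 ≤ -4
  y1, y2, y3 ≥ 0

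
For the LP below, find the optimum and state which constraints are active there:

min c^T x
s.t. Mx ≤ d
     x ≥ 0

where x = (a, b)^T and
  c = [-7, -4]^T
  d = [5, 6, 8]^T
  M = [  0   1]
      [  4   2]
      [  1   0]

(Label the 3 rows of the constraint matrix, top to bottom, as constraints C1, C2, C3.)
Optimal: a = 0, b = 3
Slack at optimum:
  C1: slack = 2
  C2: slack = 0 (binding)
  C3: slack = 8
  a ≥ 0: a = 0 (binding)
  b ≥ 0: b = 3
Binding constraints: C2, a ≥ 0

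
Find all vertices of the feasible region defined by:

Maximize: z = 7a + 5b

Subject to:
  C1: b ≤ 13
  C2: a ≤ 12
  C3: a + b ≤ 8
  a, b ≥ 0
Each vertex is the intersection of two constraint boundaries that also satisfies all remaining constraints:
  a = 0 and b = 0 → (0, 0)
  a + b = 8 and b = 0 → (8, 0)
  a + b = 8 and a = 0 → (0, 8)

Vertices: (0, 0), (8, 0), (0, 8)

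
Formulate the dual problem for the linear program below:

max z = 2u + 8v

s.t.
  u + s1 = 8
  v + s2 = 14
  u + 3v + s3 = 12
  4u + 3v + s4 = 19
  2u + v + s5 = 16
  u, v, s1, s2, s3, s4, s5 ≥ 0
Minimize: z = 8y1 + 14y2 + 12y3 + 19y4 + 16y5

Subject to:
  C1: -y1 - y3 - 4y4 - 2y5 ≤ -2
  C2: -y2 - 3y3 - 3y4 - y5 ≤ -8
  y1, y2, y3, y4, y5 ≥ 0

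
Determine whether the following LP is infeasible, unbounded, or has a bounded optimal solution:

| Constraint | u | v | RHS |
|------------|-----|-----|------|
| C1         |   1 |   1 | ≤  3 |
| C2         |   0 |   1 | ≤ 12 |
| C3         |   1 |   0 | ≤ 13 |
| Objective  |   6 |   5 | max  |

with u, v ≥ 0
The point (3, 0) satisfies every constraint, so the LP is feasible; the constraints give u ≤ 13 and v ≤ 12, which with u, v ≥ 0 keep the feasible region inside a bounded box. A feasible, bounded LP attains a finite optimum at a vertex.

Feasible with finite optimum z* = 18 at (3, 0).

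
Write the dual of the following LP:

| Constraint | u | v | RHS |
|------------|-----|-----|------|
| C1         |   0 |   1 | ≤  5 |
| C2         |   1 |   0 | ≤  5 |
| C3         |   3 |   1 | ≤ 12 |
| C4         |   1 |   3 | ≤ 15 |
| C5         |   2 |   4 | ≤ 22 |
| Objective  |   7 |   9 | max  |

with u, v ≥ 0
Minimize: z = 5y1 + 5y2 + 12y3 + 15y4 + 22y5

Subject to:
  C1: -y2 - 3y3 - y4 - 2y5 ≤ -7
  C2: -y1 - y3 - 3y4 - 4y5 ≤ -9
  y1, y2, y3, y4, y5 ≥ 0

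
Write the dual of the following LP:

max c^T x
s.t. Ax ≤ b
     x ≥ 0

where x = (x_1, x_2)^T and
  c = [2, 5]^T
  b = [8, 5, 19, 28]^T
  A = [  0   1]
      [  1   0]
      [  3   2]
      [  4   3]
Minimize: z = 8y1 + 5y2 + 19y3 + 28y4

Subject to:
  C1: -y2 - 3y3 - 4y4 ≤ -2
  C2: -y1 - 2y3 - 3y4 ≤ -5
  y1, y2, y3, y4 ≥ 0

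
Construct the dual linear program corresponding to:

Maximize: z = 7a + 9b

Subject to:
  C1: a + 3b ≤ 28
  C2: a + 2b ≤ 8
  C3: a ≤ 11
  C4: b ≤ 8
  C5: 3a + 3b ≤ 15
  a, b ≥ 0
Minimize: z = 28y1 + 8y2 + 11y3 + 8y4 + 15y5

Subject to:
  C1: -y1 - y2 - y3 - 3y5 ≤ -7
  C2: -3y1 - 2y2 - y4 - 3y5 ≤ -9
  y1, y2, y3, y4, y5 ≥ 0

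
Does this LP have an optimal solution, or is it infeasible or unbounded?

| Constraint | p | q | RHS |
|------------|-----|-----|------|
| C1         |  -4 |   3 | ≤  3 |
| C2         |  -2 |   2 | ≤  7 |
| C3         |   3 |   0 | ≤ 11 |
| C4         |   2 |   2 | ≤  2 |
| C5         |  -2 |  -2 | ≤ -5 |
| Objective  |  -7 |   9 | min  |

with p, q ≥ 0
C4 requires 2p + 2q ≤ 2, while C5 (-2p - 2q ≤ -5) is equivalent to 2p + 2q ≥ 5. Together they would need 5 ≤ 2p + 2q ≤ 2, which is impossible since 5 > 2. No point satisfies all constraints.

Infeasible: no point satisfies all constraints simultaneously.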